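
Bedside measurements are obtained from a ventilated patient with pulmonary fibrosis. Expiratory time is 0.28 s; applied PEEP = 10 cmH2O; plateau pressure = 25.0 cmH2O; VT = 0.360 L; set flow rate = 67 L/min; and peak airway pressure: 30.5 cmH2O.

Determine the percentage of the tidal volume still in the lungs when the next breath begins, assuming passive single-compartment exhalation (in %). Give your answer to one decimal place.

9.4

Flow: 67 L/min ÷ 60 = 1.1167 L/s.
R = (PIP − Pplat)/V̇ = (30.5 − 25.0) / 1.1167 = 5.5/1.1167 = 4.925 cmH2O·s/L.
C = Vt/(Pplat − PEEP) = 360.0 / (25.0 − 10) = 360.0/15.0 = 24.0 mL/cmH2O.
τ = R × C = 4.925 × 0.024 L/cmH2O = 0.1182 s.
Fraction remaining at end-expiration = e^(−Te/τ) = e^(−0.28/0.1182) = 0.09359 → 9.359%.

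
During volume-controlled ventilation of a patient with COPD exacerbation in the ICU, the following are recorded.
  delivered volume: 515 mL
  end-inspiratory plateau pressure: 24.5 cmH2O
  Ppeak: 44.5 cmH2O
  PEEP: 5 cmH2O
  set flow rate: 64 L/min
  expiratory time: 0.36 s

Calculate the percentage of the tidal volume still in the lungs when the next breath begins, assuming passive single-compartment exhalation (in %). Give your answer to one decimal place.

48.3

Flow: 64 L/min ÷ 60 = 1.0667 L/s.
R = (PIP − Pplat)/V̇ = (44.5 − 24.5) / 1.0667 = 20.0/1.0667 = 18.749 cmH2O·s/L.
C = Vt/(Pplat − PEEP) = 515.0 / (24.5 − 5) = 515.0/19.5 = 26.41 mL/cmH2O.
τ = R × C = 18.749 × 0.02641 L/cmH2O = 0.4952 s.
Fraction remaining at end-expiration = e^(−Te/τ) = e^(−0.36/0.4952) = 0.4834 → 48.34%.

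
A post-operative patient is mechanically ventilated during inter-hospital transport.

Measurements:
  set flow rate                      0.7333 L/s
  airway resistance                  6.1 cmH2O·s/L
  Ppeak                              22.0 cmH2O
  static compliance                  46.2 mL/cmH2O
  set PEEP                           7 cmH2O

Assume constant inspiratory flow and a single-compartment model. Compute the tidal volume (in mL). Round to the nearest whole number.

Equation of motion (constant flow): PIP = Vt/C + R·V̇ + PEEP.
Vt/C = PIP − R·V̇ − PEEP = 22.0 − 4.473 − 7 = 10.527 cmH2O.
Vt = C × 10.527 = 46.2 × 10.527 = 486.35 mL.

486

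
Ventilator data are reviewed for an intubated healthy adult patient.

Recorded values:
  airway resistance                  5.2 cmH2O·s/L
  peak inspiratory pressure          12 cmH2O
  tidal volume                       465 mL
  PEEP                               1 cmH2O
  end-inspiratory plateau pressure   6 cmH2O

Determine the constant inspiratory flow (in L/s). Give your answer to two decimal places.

flow = (PIP − Pplat) / Raw = 6.0 / 5.2 = 1.154 L/s.

1.15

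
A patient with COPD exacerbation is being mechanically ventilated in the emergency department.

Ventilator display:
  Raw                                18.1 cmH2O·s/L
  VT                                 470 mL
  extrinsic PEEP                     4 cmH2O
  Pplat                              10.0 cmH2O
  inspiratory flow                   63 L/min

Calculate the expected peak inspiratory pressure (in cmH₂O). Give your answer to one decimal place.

Flow: 63 L/min ÷ 60 = 1.05 L/s.
PIP = Pplat + Raw × flow = 10.0 + 18.1 × 1.05 = 10.0 + 19.005 = 29.005 cmH2O.

29.0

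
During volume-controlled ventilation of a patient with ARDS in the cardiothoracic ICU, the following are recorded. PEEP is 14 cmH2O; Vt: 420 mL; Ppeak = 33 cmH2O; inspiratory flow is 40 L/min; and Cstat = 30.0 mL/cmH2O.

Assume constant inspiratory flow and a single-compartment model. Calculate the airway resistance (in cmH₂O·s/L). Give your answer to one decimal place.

7.5

Flow: 40 L/min ÷ 60 = 0.6667 L/s.
Equation of motion (constant flow): PIP = Vt/C + R·V̇ + PEEP.
R·V̇ = PIP − Vt/C − PEEP = 33 − 420/30.0 − 14 = 33 − 14.0 − 14 = 5.0 cmH2O.
R = 5.0 / 0.6667 = 7.5 cmH2O·s/L.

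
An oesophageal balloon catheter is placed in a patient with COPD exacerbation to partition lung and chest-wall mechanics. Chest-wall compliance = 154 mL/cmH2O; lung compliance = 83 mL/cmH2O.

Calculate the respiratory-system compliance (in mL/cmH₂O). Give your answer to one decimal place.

53.9

Lung and chest wall are elastances in series: 1/Crs = 1/CL + 1/Ccw.
1/Crs = 1/83 + 1/154 = 0.01854.
Crs = 53.937 mL/cmH2O.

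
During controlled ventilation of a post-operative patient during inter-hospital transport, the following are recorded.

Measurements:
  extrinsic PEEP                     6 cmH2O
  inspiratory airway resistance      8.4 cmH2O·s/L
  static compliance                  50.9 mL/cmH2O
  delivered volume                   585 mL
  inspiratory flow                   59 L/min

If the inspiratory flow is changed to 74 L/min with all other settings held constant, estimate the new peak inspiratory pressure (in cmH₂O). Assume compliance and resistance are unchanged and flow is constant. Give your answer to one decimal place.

27.9

Flow: 59 L/min ÷ 60 = 0.9833 L/s.
New flow: 74 L/min ÷ 60 = 1.2333 L/s.
PIP = Vt/C + R·V̇ + PEEP (constant-flow equation of motion).
Only the resistive term changes: ΔPIP = R × ΔV̇ = 8.4 × (1.2333 − 0.9833) = 8.4 × 0.25 = 2.1 cmH2O.
Original PIP = 585/50.9 + 8.4×0.9833 + 6 = 25.753 cmH2O; new PIP = 25.753 + (2.1) = 27.853 cmH2O.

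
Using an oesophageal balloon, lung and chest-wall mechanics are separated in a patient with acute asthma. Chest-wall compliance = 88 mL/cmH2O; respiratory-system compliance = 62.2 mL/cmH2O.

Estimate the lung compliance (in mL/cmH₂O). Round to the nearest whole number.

212

1/CL = 1/Crs − 1/Ccw.
1/CL = 1/62.2 − 1/88 = 0.004714.
CL = 212.13 mL/cmH2O.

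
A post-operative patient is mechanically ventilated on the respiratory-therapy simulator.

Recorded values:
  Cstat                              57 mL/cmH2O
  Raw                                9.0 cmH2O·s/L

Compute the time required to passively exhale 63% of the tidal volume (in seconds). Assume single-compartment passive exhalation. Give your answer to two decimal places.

τ = R × C = 9.0 × 57 mL/cmH2O = 9.0 × 0.057 L/cmH2O = 0.513 s.
Exhaled fraction f = 1 − e^(−t/τ) → t = −τ·ln(1 − f) = −0.513·ln(0.37) = 0.5101 s.

0.51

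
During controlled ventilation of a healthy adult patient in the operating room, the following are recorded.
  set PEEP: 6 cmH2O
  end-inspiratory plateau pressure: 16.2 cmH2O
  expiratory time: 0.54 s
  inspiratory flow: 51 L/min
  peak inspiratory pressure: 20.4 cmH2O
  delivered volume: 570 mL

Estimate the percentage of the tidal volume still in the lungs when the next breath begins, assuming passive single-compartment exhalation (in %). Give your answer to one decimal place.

14.1

Flow: 51 L/min ÷ 60 = 0.85 L/s.
R = (PIP − Pplat)/V̇ = (20.4 − 16.2) / 0.85 = 4.2/0.85 = 4.941 cmH2O·s/L.
C = Vt/(Pplat − PEEP) = 570.0 / (16.2 − 6) = 570.0/10.2 = 55.882 mL/cmH2O.
τ = R × C = 4.941 × 0.05588 L/cmH2O = 0.2761 s.
Fraction remaining at end-expiration = e^(−Te/τ) = e^(−0.54/0.2761) = 0.1414 → 14.14%.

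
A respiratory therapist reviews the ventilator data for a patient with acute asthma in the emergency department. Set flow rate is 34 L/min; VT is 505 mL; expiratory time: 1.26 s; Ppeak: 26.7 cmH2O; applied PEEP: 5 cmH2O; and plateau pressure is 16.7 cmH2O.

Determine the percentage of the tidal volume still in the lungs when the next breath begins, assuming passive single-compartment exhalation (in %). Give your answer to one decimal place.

Flow: 34 L/min ÷ 60 = 0.5667 L/s.
R = (PIP − Pplat)/V̇ = (26.7 − 16.7) / 0.5667 = 10.0/0.5667 = 17.646 cmH2O·s/L.
C = Vt/(Pplat − PEEP) = 505.0 / (16.7 − 5) = 505.0/11.7 = 43.162 mL/cmH2O.
τ = R × C = 17.646 × 0.04316 L/cmH2O = 0.7616 s.
Fraction remaining at end-expiration = e^(−Te/τ) = e^(−1.26/0.7616) = 0.1912 → 19.12%.

19.1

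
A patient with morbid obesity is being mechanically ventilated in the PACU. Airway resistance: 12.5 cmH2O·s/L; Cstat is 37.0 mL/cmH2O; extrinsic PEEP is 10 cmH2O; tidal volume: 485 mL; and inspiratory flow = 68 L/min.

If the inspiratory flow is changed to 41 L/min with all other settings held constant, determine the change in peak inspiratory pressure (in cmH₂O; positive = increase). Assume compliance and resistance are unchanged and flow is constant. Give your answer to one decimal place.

-5.6

Flow: 68 L/min ÷ 60 = 1.1333 L/s.
New flow: 41 L/min ÷ 60 = 0.6833 L/s.
PIP = Vt/C + R·V̇ + PEEP (constant-flow equation of motion).
Only the resistive term changes: ΔPIP = R × ΔV̇ = 12.5 × (0.6833 − 1.1333) = 12.5 × -0.45 = -5.625 cmH2O.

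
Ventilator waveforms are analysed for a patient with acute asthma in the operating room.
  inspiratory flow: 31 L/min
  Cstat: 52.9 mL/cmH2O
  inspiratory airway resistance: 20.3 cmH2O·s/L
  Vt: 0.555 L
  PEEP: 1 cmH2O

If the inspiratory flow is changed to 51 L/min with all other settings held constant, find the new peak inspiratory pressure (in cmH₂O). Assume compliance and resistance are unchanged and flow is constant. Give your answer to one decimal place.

28.7

Flow: 31 L/min ÷ 60 = 0.5167 L/s.
New flow: 51 L/min ÷ 60 = 0.85 L/s.
PIP = Vt/C + R·V̇ + PEEP (constant-flow equation of motion).
Only the resistive term changes: ΔPIP = R × ΔV̇ = 20.3 × (0.85 − 0.5167) = 20.3 × 0.3333 = 6.766 cmH2O.
Original PIP = 555/52.9 + 20.3×0.5167 + 1 = 21.981 cmH2O; new PIP = 21.981 + (6.766) = 28.747 cmH2O.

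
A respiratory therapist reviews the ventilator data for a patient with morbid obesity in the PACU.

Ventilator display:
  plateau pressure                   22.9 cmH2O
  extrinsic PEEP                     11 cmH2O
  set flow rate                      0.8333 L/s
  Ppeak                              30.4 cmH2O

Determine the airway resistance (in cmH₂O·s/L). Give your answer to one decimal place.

Raw = (PIP − Pplat) / flow = (30.4 − 22.9) / 0.8333 = 7.5 / 0.8333 = 9.0 cmH2O·s/L.

9.0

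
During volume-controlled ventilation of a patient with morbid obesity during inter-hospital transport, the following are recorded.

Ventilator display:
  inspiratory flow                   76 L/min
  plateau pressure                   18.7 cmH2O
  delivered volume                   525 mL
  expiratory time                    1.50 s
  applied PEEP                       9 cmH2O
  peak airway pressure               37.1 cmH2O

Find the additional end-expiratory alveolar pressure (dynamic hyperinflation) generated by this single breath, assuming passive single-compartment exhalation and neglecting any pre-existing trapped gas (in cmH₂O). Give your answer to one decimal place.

Flow: 76 L/min ÷ 60 = 1.2667 L/s.
R = (PIP − Pplat)/V̇ = (37.1 − 18.7) / 1.2667 = 18.4/1.2667 = 14.526 cmH2O·s/L.
C = Vt/(Pplat − PEEP) = 525.0 / (18.7 − 9) = 525.0/9.7 = 54.124 mL/cmH2O.
τ = R × C = 14.526 × 0.05412 L/cmH2O = 0.7861 s.
Fraction remaining = e^(−Te/τ) = e^(−1.50/0.7861) = 0.1484; trapped volume = 525.0 × 0.1484 = 77.91 mL.
Additional alveolar pressure from trapping ≈ V_trapped / C = 77.91 / 54.124 = 1.439 cmH2O.

1.4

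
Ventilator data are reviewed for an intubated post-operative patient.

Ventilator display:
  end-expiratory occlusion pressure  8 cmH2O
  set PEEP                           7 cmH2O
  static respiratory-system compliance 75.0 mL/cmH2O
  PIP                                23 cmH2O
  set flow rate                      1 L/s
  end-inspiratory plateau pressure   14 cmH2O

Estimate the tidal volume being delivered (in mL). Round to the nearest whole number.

End-expiratory occlusion gives total PEEP = 8 cmH2O (intrinsic PEEP = 8 − 7 = 1). Use total PEEP for the elastic gradient.
Vt = Cstat × (Pplat − PEEPtotal) = 75.0 × (14 − 8) = 75.0 × 6.0 = 450.0 mL.

450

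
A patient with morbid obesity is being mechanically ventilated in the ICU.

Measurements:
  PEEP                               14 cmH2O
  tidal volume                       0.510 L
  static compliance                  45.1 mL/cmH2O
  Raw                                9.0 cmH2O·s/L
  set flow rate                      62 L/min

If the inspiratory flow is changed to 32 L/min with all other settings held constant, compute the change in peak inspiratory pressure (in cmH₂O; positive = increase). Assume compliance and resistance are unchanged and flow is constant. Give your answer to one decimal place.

Flow: 62 L/min ÷ 60 = 1.0333 L/s.
New flow: 32 L/min ÷ 60 = 0.5333 L/s.
PIP = Vt/C + R·V̇ + PEEP (constant-flow equation of motion).
Only the resistive term changes: ΔPIP = R × ΔV̇ = 9.0 × (0.5333 − 1.0333) = 9.0 × -0.5 = -4.5 cmH2O.

-4.5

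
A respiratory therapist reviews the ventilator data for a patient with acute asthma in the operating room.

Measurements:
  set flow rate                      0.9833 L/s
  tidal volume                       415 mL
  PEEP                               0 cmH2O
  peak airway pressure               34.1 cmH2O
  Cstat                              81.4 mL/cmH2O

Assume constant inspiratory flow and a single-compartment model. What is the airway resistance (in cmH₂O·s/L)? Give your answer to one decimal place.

Equation of motion (constant flow): PIP = Vt/C + R·V̇ + PEEP.
R·V̇ = PIP − Vt/C − PEEP = 34.1 − 415/81.4 − 0 = 34.1 − 5.098 − 0 = 29.002 cmH2O.
R = 29.002 / 0.9833 = 29.495 cmH2O·s/L.

29.5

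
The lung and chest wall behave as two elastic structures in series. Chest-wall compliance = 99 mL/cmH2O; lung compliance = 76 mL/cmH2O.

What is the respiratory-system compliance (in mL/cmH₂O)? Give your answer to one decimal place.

43.0

Lung and chest wall are elastances in series: 1/Crs = 1/CL + 1/Ccw.
1/Crs = 1/76 + 1/99 = 0.02326.
Crs = 42.992 mL/cmH2O.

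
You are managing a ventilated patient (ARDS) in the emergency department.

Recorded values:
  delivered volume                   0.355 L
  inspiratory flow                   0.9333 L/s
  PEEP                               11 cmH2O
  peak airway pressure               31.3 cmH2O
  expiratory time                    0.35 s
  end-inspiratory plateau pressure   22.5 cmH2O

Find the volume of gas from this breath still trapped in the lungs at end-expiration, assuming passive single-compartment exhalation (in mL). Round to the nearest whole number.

107

R = (PIP − Pplat)/V̇ = (31.3 − 22.5) / 0.9333 = 8.8/0.9333 = 9.429 cmH2O·s/L.
C = Vt/(Pplat − PEEP) = 355.0 / (22.5 − 11) = 355.0/11.5 = 30.87 mL/cmH2O.
τ = R × C = 9.429 × 0.03087 L/cmH2O = 0.2911 s.
Fraction remaining = e^(−Te/τ) = e^(−0.35/0.2911) = 0.3005.
Trapped volume = 355.0 × 0.3005 = 106.68 mL.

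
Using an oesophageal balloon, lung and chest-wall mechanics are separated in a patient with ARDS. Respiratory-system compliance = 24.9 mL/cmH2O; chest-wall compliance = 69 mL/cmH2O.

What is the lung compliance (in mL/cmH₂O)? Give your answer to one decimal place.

39.0

1/CL = 1/Crs − 1/Ccw.
1/CL = 1/24.9 − 1/69 = 0.02567.
CL = 38.956 mL/cmH2O.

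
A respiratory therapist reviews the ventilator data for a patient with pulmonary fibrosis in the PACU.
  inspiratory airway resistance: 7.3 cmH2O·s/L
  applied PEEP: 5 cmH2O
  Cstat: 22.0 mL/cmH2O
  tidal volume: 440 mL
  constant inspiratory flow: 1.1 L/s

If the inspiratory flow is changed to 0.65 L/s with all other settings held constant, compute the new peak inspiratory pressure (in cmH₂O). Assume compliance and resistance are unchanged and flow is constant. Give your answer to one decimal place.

29.7

PIP = Vt/C + R·V̇ + PEEP (constant-flow equation of motion).
Only the resistive term changes: ΔPIP = R × ΔV̇ = 7.3 × (0.65 − 1.1) = 7.3 × -0.45 = -3.285 cmH2O.
Original PIP = 440/22.0 + 7.3×1.1 + 5 = 33.03 cmH2O; new PIP = 33.03 + (-3.285) = 29.745 cmH2O.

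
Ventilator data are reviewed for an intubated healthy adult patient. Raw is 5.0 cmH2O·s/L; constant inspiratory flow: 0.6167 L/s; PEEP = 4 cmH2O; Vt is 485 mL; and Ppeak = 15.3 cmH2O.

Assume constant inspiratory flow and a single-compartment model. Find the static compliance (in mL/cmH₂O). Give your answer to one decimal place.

Equation of motion (constant flow): PIP = Vt/C + R·V̇ + PEEP.
Vt/C = PIP − R·V̇ − PEEP = 15.3 − 5.0×0.6167 − 4 = 15.3 − 3.084 − 4 = 8.216 cmH2O.
C = Vt / 8.216 = 485 / 8.216 = 59.031 mL/cmH2O.

59.0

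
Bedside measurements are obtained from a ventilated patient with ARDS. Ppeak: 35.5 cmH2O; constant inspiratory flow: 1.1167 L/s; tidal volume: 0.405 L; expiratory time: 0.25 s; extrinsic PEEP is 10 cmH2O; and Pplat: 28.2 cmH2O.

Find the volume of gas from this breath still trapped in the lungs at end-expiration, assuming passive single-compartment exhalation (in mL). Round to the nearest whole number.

R = (PIP − Pplat)/V̇ = (35.5 − 28.2) / 1.1167 = 7.3/1.1167 = 6.537 cmH2O·s/L.
C = Vt/(Pplat − PEEP) = 405.0 / (28.2 − 10) = 405.0/18.2 = 22.253 mL/cmH2O.
τ = R × C = 6.537 × 0.02225 L/cmH2O = 0.1454 s.
Fraction remaining = e^(−Te/τ) = e^(−0.25/0.1454) = 0.1792.
Trapped volume = 405.0 × 0.1792 = 72.576 mL.

73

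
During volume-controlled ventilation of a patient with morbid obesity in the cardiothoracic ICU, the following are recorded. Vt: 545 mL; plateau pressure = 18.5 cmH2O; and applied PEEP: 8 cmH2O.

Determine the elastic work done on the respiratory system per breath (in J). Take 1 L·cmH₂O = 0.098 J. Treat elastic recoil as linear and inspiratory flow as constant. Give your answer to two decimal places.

Elastic work ≈ ½ × (Pplat − PEEP) × Vt = 0.5 × (18.5 − 8) × 0.545 L = 0.5 × 10.5 × 0.545 = 2.861 L·cmH2O.
× 0.098 J/(L·cmH2O) → 0.2804 J.

0.28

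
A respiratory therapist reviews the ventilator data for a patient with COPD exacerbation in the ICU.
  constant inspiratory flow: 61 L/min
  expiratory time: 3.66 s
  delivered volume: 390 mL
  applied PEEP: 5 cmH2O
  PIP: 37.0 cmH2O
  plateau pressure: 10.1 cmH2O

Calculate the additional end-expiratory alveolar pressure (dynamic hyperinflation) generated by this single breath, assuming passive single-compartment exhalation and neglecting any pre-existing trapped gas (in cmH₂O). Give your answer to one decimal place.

Flow: 61 L/min ÷ 60 = 1.0167 L/s.
R = (PIP − Pplat)/V̇ = (37.0 − 10.1) / 1.0167 = 26.9/1.0167 = 26.458 cmH2O·s/L.
C = Vt/(Pplat − PEEP) = 390.0 / (10.1 − 5) = 390.0/5.1 = 76.471 mL/cmH2O.
τ = R × C = 26.458 × 0.07647 L/cmH2O = 2.023 s.
Fraction remaining = e^(−Te/τ) = e^(−3.66/2.023) = 0.1638; trapped volume = 390.0 × 0.1638 = 63.882 mL.
Additional alveolar pressure from trapping ≈ V_trapped / C = 63.882 / 76.471 = 0.8354 cmH2O.

0.8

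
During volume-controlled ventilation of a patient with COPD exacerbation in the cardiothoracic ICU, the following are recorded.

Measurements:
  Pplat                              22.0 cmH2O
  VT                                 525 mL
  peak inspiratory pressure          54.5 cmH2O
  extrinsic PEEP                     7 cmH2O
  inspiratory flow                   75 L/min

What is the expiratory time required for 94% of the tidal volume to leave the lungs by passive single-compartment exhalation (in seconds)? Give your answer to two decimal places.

2.56

Flow: 75 L/min ÷ 60 = 1.25 L/s.
R = (PIP − Pplat)/V̇ = (54.5 − 22.0) / 1.25 = 32.5/1.25 = 26.0 cmH2O·s/L.
C = Vt/(Pplat − PEEP) = 525.0 / (22.0 − 7) = 525.0/15.0 = 35.0 mL/cmH2O.
τ = R × C = 26.0 × 0.035 L/cmH2O = 0.91 s.
t = −τ·ln(1 − 0.94) = −0.91·ln(0.06) = 2.56 s.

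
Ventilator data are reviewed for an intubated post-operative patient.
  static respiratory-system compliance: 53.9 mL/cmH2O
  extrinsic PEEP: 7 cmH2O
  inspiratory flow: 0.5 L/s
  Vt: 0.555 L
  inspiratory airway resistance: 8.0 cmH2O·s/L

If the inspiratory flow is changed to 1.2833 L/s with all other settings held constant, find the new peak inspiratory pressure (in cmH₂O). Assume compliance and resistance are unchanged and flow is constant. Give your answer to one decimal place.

PIP = Vt/C + R·V̇ + PEEP (constant-flow equation of motion).
Only the resistive term changes: ΔPIP = R × ΔV̇ = 8.0 × (1.2833 − 0.5) = 8.0 × 0.7833 = 6.266 cmH2O.
Original PIP = 555/53.9 + 8.0×0.5 + 7 = 21.297 cmH2O; new PIP = 21.297 + (6.266) = 27.563 cmH2O.

27.6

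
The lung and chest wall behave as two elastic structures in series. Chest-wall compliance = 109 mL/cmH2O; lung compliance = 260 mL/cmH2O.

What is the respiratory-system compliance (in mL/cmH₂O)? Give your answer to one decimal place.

76.8

Lung and chest wall are elastances in series: 1/Crs = 1/CL + 1/Ccw.
1/Crs = 1/260 + 1/109 = 0.01302.
Crs = 76.805 mL/cmH2O.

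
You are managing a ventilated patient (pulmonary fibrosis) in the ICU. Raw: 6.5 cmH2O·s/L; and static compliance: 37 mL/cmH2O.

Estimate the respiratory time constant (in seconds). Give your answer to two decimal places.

0.24

τ = R × C = 6.5 × 37 mL/cmH2O = 6.5 × 0.037 L/cmH2O = 0.2405 s.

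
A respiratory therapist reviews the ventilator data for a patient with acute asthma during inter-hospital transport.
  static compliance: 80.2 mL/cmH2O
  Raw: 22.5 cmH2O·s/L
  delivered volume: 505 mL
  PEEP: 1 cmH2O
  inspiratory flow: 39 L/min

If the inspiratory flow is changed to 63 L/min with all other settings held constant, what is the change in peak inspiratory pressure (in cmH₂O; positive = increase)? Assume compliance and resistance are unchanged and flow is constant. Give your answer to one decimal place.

Flow: 39 L/min ÷ 60 = 0.65 L/s.
New flow: 63 L/min ÷ 60 = 1.05 L/s.
PIP = Vt/C + R·V̇ + PEEP (constant-flow equation of motion).
Only the resistive term changes: ΔPIP = R × ΔV̇ = 22.5 × (1.05 − 0.65) = 22.5 × 0.4 = 9.0 cmH2O.

9.0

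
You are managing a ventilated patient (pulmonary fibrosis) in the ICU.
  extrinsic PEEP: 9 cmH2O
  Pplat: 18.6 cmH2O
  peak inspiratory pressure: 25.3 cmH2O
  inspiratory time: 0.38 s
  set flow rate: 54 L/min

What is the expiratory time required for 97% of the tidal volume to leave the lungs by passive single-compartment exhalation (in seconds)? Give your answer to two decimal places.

Flow: 54 L/min ÷ 60 = 0.9 L/s.
Vt = flow × Ti = 0.9 L/s × 0.38 s × 1000 mL/L = 342.0 mL.
R = (PIP − Pplat)/V̇ = (25.3 − 18.6) / 0.9 = 6.7/0.9 = 7.444 cmH2O·s/L.
C = Vt/(Pplat − PEEP) = 342.0 / (18.6 − 9) = 342.0/9.6 = 35.625 mL/cmH2O.
τ = R × C = 7.444 × 0.03563 L/cmH2O = 0.2652 s.
t = −τ·ln(1 − 0.97) = −0.2652·ln(0.03) = 0.9299 s.

0.93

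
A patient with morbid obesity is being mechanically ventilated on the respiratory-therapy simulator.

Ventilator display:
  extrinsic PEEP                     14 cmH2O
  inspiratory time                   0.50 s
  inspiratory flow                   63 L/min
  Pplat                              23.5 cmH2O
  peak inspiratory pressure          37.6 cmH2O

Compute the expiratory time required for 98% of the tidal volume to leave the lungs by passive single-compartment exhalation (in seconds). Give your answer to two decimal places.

2.90

Flow: 63 L/min ÷ 60 = 1.05 L/s.
Vt = flow × Ti = 1.05 L/s × 0.50 s × 1000 mL/L = 525.0 mL.
R = (PIP − Pplat)/V̇ = (37.6 − 23.5) / 1.05 = 14.1/1.05 = 13.429 cmH2O·s/L.
C = Vt/(Pplat − PEEP) = 525.0 / (23.5 − 14) = 525.0/9.5 = 55.263 mL/cmH2O.
τ = R × C = 13.429 × 0.05526 L/cmH2O = 0.7421 s.
t = −τ·ln(1 − 0.98) = −0.7421·ln(0.02) = 2.903 s.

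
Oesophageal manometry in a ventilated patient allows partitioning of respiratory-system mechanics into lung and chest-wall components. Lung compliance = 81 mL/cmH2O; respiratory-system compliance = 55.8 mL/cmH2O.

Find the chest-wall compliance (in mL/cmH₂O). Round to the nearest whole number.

1/Ccw = 1/Crs − 1/CL.
1/Ccw = 1/55.8 − 1/81 = 0.005575.
Ccw = 179.37 mL/cmH2O.

179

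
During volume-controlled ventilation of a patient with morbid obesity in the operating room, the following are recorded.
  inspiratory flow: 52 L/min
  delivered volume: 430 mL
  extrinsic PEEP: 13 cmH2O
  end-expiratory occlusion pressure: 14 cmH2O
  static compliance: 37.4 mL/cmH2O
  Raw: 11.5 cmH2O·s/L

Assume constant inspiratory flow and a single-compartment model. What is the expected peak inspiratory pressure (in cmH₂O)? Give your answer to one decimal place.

35.5

Flow: 52 L/min ÷ 60 = 0.8667 L/s.
Total PEEP = 14 cmH2O (set 13 + intrinsic 1); this is the baseline alveolar pressure.
Equation of motion (constant flow): PIP = Vt/C + R·V̇ + PEEP.
PIP = 430/37.4 + 11.5×0.8667 + 14 = 11.497 + 9.967 + 14 = 35.464 cmH2O.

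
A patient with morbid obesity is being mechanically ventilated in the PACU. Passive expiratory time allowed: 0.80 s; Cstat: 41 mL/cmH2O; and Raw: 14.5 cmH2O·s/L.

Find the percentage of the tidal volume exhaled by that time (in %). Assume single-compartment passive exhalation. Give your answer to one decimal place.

τ = R × C = 14.5 × 41 mL/cmH2O = 14.5 × 0.041 L/cmH2O = 0.5945 s.
Passive exhalation: V(t)/V₀ = e^(−t/τ) = e^(−0.80/0.5945) = 0.2604.
Fraction exhaled = 1 − 0.2604 = 0.7396 → 73.96%.

74.0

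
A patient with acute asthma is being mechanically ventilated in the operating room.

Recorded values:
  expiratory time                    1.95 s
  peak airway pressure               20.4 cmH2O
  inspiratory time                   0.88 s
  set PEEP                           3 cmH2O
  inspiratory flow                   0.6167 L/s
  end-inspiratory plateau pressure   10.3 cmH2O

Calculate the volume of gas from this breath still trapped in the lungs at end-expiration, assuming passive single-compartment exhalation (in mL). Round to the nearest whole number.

Vt = flow × Ti = 0.6167 L/s × 0.88 s × 1000 mL/L = 542.7 mL.
R = (PIP − Pplat)/V̇ = (20.4 − 10.3) / 0.6167 = 10.1/0.6167 = 16.377 cmH2O·s/L.
C = Vt/(Pplat − PEEP) = 542.7 / (10.3 − 3) = 542.7/7.3 = 74.342 mL/cmH2O.
τ = R × C = 16.377 × 0.07434 L/cmH2O = 1.217 s.
Fraction remaining = e^(−Te/τ) = e^(−1.95/1.217) = 0.2014.
Trapped volume = 542.7 × 0.2014 = 109.3 mL.

109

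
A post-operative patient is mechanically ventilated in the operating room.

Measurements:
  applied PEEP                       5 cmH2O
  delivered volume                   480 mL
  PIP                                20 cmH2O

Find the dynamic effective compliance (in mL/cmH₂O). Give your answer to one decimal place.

Dynamic compliance = Vt / (PIP − PEEP) = 480 / (20 − 5) = 480 / 15.0 = 32.0 mL/cmH2O.

32.0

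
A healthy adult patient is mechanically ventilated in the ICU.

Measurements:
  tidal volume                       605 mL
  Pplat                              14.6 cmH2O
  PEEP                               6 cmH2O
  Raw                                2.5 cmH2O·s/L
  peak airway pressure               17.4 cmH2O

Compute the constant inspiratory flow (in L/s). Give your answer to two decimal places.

1.12

flow = (PIP − Pplat) / Raw = 2.8 / 2.5 = 1.12 L/s.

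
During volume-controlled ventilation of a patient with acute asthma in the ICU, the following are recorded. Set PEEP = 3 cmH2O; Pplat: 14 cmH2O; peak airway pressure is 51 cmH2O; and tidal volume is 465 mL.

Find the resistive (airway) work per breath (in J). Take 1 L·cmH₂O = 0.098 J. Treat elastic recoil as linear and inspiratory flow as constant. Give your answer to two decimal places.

With constant inspiratory flow the resistive pressure is constant at PIP − Pplat = 51 − 14 = 37.0 cmH2O, so resistive work = 37.0 × 0.465 = 17.205 L·cmH2O.
× 0.098 J/(L·cmH2O) → 1.686 J.

1.69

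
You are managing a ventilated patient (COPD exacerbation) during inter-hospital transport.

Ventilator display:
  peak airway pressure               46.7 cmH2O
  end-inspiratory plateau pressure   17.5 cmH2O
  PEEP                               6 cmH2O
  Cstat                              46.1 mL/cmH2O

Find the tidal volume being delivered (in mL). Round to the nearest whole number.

Vt = Cstat × (Pplat − PEEP) = 46.1 × (17.5 − 6) = 46.1 × 11.5 = 530.15 mL.

530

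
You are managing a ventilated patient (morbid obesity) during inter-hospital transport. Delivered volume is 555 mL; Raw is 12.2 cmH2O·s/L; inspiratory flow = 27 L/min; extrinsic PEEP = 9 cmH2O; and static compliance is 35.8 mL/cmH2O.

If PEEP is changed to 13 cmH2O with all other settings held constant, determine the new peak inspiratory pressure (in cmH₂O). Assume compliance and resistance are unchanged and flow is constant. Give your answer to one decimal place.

34.0

Flow: 27 L/min ÷ 60 = 0.45 L/s.
PIP = Vt/C + R·V̇ + PEEP (constant-flow equation of motion).
Only the baseline term changes: ΔPIP = ΔPEEP = 13 − 9 = 4.0 cmH2O.
Original PIP = 555/35.8 + 12.2×0.45 + 9 = 29.993 cmH2O; new PIP = 29.993 + (4.0) = 33.993 cmH2O.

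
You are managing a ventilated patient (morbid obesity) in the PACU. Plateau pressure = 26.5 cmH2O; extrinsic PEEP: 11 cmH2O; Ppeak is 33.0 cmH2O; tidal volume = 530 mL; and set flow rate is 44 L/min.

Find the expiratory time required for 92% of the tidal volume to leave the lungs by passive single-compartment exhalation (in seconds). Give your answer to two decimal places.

0.77

Flow: 44 L/min ÷ 60 = 0.7333 L/s.
R = (PIP − Pplat)/V̇ = (33.0 − 26.5) / 0.7333 = 6.5/0.7333 = 8.864 cmH2O·s/L.
C = Vt/(Pplat − PEEP) = 530.0 / (26.5 − 11) = 530.0/15.5 = 34.194 mL/cmH2O.
τ = R × C = 8.864 × 0.03419 L/cmH2O = 0.3031 s.
t = −τ·ln(1 − 0.92) = −0.3031·ln(0.08) = 0.7655 s.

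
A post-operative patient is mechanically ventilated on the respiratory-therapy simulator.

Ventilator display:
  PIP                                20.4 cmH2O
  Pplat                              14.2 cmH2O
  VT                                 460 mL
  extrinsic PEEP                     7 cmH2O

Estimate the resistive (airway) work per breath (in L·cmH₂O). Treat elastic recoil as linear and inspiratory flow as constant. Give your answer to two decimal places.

2.85

With constant inspiratory flow the resistive pressure is constant at PIP − Pplat = 20.4 − 14.2 = 6.2 cmH2O, so resistive work = 6.2 × 0.460 = 2.852 L·cmH2O.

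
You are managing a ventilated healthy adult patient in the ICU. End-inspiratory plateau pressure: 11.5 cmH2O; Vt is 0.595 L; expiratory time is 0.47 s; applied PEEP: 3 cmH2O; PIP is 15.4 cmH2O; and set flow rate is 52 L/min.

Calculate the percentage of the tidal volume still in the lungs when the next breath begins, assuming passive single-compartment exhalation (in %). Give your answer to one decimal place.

22.5

Flow: 52 L/min ÷ 60 = 0.8667 L/s.
R = (PIP − Pplat)/V̇ = (15.4 − 11.5) / 0.8667 = 3.9/0.8667 = 4.5 cmH2O·s/L.
C = Vt/(Pplat − PEEP) = 595.0 / (11.5 − 3) = 595.0/8.5 = 70.0 mL/cmH2O.
τ = R × C = 4.5 × 0.07 L/cmH2O = 0.315 s.
Fraction remaining at end-expiration = e^(−Te/τ) = e^(−0.47/0.315) = 0.2249 → 22.49%.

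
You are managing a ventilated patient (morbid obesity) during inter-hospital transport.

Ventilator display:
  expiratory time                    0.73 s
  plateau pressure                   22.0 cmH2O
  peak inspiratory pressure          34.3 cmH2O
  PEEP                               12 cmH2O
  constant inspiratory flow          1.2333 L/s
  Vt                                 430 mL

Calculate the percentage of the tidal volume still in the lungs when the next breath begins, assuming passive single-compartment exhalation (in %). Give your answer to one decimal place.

18.2

R = (PIP − Pplat)/V̇ = (34.3 − 22.0) / 1.2333 = 12.3/1.2333 = 9.973 cmH2O·s/L.
C = Vt/(Pplat − PEEP) = 430.0 / (22.0 − 12) = 430.0/10.0 = 43.0 mL/cmH2O.
τ = R × C = 9.973 × 0.043 L/cmH2O = 0.4288 s.
Fraction remaining at end-expiration = e^(−Te/τ) = e^(−0.73/0.4288) = 0.1822 → 18.22%.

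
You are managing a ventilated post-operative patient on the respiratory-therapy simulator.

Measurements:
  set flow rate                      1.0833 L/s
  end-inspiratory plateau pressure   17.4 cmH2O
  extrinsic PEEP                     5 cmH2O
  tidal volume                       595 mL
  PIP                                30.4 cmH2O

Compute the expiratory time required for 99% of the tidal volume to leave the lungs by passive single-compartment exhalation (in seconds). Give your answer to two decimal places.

R = (PIP − Pplat)/V̇ = (30.4 − 17.4) / 1.0833 = 13.0/1.0833 = 12.0 cmH2O·s/L.
C = Vt/(Pplat − PEEP) = 595.0 / (17.4 − 5) = 595.0/12.4 = 47.984 mL/cmH2O.
τ = R × C = 12.0 × 0.04798 L/cmH2O = 0.5758 s.
t = −τ·ln(1 − 0.99) = −0.5758·ln(0.01) = 2.652 s.

2.65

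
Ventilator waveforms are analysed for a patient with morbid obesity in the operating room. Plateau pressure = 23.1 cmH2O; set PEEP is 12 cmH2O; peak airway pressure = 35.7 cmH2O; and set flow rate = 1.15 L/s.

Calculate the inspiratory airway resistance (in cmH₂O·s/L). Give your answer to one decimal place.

Raw = (PIP − Pplat) / flow = (35.7 − 23.1) / 1.15 = 12.6 / 1.15 = 10.957 cmH2O·s/L.

11.0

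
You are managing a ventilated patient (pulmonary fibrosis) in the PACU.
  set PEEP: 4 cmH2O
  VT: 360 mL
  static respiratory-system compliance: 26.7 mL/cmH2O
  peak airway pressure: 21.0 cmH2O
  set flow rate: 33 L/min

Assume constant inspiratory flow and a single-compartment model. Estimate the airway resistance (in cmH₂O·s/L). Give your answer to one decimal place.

Flow: 33 L/min ÷ 60 = 0.55 L/s.
Equation of motion (constant flow): PIP = Vt/C + R·V̇ + PEEP.
R·V̇ = PIP − Vt/C − PEEP = 21.0 − 360/26.7 − 4 = 21.0 − 13.483 − 4 = 3.517 cmH2O.
R = 3.517 / 0.55 = 6.395 cmH2O·s/L.

6.4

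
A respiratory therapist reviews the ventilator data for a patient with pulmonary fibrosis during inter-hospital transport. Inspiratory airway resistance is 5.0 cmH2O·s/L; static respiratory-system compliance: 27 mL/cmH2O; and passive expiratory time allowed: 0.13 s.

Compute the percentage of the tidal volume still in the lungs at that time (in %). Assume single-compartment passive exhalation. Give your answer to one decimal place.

38.2

τ = R × C = 5.0 × 27 mL/cmH2O = 5.0 × 0.027 L/cmH2O = 0.135 s.
Passive exhalation: V(t)/V₀ = e^(−t/τ) = e^(−0.13/0.135) = 0.3818.
Fraction remaining = 0.3818 → 38.18%.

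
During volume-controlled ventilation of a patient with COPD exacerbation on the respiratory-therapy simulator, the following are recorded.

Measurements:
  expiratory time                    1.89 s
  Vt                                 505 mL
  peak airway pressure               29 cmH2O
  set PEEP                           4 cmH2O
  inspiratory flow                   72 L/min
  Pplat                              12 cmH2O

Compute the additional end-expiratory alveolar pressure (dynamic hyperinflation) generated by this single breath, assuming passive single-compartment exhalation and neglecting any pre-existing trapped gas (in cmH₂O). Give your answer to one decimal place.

1.0

Flow: 72 L/min ÷ 60 = 1.2 L/s.
R = (PIP − Pplat)/V̇ = (29 − 12) / 1.2 = 17.0/1.2 = 14.167 cmH2O·s/L.
C = Vt/(Pplat − PEEP) = 505.0 / (12 − 4) = 505.0/8.0 = 63.125 mL/cmH2O.
τ = R × C = 14.167 × 0.06313 L/cmH2O = 0.8944 s.
Fraction remaining = e^(−Te/τ) = e^(−1.89/0.8944) = 0.1209; trapped volume = 505.0 × 0.1209 = 61.055 mL.
Additional alveolar pressure from trapping ≈ V_trapped / C = 61.055 / 63.125 = 0.9672 cmH2O.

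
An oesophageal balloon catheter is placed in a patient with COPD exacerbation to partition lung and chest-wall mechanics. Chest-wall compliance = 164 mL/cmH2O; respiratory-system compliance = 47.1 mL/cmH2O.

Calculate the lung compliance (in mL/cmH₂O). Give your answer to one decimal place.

66.1

1/CL = 1/Crs − 1/Ccw.
1/CL = 1/47.1 − 1/164 = 0.01513.
CL = 66.094 mL/cmH2O.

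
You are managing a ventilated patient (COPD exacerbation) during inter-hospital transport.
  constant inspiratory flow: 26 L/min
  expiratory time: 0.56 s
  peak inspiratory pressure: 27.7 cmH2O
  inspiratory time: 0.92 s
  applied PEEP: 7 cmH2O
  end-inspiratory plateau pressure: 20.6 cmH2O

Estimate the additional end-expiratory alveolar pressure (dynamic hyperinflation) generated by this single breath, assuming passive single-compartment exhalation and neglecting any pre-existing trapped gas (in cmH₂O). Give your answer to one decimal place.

Flow: 26 L/min ÷ 60 = 0.4333 L/s.
Vt = flow × Ti = 0.4333 L/s × 0.92 s × 1000 mL/L = 398.64 mL.
R = (PIP − Pplat)/V̇ = (27.7 − 20.6) / 0.4333 = 7.1/0.4333 = 16.386 cmH2O·s/L.
C = Vt/(Pplat − PEEP) = 398.64 / (20.6 − 7) = 398.64/13.6 = 29.312 mL/cmH2O.
τ = R × C = 16.386 × 0.02931 L/cmH2O = 0.4803 s.
Fraction remaining = e^(−Te/τ) = e^(−0.56/0.4803) = 0.3116; trapped volume = 398.64 × 0.3116 = 124.22 mL.
Additional alveolar pressure from trapping ≈ V_trapped / C = 124.22 / 29.312 = 4.238 cmH2O.

4.2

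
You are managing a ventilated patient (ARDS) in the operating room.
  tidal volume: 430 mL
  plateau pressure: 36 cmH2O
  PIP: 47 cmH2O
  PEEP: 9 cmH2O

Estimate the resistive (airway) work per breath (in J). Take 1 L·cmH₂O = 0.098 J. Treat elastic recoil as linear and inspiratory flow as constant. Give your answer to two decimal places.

0.46

With constant inspiratory flow the resistive pressure is constant at PIP − Pplat = 47 − 36 = 11.0 cmH2O, so resistive work = 11.0 × 0.430 = 4.73 L·cmH2O.
× 0.098 J/(L·cmH2O) → 0.4635 J.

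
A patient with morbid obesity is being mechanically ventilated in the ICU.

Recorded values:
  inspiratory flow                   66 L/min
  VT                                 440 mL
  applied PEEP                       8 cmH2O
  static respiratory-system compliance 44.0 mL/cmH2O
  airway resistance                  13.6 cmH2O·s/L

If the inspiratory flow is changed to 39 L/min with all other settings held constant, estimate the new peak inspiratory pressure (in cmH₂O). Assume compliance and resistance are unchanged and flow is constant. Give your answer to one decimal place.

26.8

Flow: 66 L/min ÷ 60 = 1.1 L/s.
New flow: 39 L/min ÷ 60 = 0.65 L/s.
PIP = Vt/C + R·V̇ + PEEP (constant-flow equation of motion).
Only the resistive term changes: ΔPIP = R × ΔV̇ = 13.6 × (0.65 − 1.1) = 13.6 × -0.45 = -6.12 cmH2O.
Original PIP = 440/44.0 + 13.6×1.1 + 8 = 32.96 cmH2O; new PIP = 32.96 + (-6.12) = 26.84 cmH2O.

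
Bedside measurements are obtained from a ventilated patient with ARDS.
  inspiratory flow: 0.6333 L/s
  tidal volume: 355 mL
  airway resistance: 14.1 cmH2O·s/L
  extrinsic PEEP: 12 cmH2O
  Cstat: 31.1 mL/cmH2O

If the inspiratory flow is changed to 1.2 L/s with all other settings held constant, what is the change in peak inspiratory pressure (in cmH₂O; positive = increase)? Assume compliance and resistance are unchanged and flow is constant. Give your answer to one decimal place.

PIP = Vt/C + R·V̇ + PEEP (constant-flow equation of motion).
Only the resistive term changes: ΔPIP = R × ΔV̇ = 14.1 × (1.2 − 0.6333) = 14.1 × 0.5667 = 7.99 cmH2O.

8.0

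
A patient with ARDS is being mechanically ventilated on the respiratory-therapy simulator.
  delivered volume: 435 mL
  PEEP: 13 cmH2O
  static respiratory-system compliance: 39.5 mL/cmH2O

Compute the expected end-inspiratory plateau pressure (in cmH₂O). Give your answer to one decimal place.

Pplat = PEEP + Vt / Cstat = 13 + 435 / 39.5 = 13 + 11.013 = 24.013 cmH2O.

24.0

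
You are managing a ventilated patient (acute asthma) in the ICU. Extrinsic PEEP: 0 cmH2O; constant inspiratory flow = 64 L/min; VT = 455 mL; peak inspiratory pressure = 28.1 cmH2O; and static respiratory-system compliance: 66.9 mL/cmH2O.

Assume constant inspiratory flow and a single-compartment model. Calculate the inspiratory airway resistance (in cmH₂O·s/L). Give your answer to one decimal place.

20.0

Flow: 64 L/min ÷ 60 = 1.0667 L/s.
Equation of motion (constant flow): PIP = Vt/C + R·V̇ + PEEP.
R·V̇ = PIP − Vt/C − PEEP = 28.1 − 455/66.9 − 0 = 28.1 − 6.801 − 0 = 21.299 cmH2O.
R = 21.299 / 1.0667 = 19.967 cmH2O·s/L.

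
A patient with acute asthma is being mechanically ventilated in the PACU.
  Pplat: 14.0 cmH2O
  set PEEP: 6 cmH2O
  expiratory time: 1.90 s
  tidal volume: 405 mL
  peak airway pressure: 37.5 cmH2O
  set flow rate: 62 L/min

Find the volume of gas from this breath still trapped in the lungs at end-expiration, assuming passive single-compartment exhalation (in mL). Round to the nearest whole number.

78

Flow: 62 L/min ÷ 60 = 1.0333 L/s.
R = (PIP − Pplat)/V̇ = (37.5 − 14.0) / 1.0333 = 23.5/1.0333 = 22.743 cmH2O·s/L.
C = Vt/(Pplat − PEEP) = 405.0 / (14.0 − 6) = 405.0/8.0 = 50.625 mL/cmH2O.
τ = R × C = 22.743 × 0.05063 L/cmH2O = 1.151 s.
Fraction remaining = e^(−Te/τ) = e^(−1.90/1.151) = 0.1919.
Trapped volume = 405.0 × 0.1919 = 77.72 mL.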